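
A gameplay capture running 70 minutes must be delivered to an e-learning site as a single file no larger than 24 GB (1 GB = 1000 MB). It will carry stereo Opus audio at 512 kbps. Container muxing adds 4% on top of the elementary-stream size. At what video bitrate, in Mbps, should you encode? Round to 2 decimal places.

43.44 Mbps

Budget: 24 GB = 192000.0 Mb.
Stream payload after overhead: 192000.0 / 1.04 = 184615.4 Mb.
70 min = 4200 s
Total bitrate budget: 184615.4 Mb / 4200 s = 43.956 Mbps.
Audio: 512 kbps = 0.512 Mbps.
Video: 43.956 − 0.512 = 43.444 Mbps.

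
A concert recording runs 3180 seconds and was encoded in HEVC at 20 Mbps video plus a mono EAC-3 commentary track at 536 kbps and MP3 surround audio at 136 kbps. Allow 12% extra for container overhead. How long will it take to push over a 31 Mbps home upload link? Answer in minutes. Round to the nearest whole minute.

40 minutes

Audio total: 536 + 136 = 672 kbps = 0.672 Mbps.
Total bitrate: 20.672 Mbps.
File: 20.672 Mbps × 3180 s = 65737.0 Mb.
With 12% container overhead: ×1.12. → 73625.4 Mb.
At 31 Mbps: 73625.4 / 31 = 2375.0 s ≈ 39.6 minutes.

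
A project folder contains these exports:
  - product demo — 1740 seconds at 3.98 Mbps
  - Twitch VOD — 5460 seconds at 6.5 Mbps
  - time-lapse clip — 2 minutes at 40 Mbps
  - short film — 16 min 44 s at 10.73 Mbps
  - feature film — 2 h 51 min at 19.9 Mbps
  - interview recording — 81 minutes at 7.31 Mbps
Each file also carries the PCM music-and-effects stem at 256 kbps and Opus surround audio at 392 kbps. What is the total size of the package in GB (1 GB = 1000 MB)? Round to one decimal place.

39.1 GB

Audio total: 256 + 392 = 648 kbps = 0.648 Mbps.
product demo: 4.628 Mbps × 1740 s = 8052.7 Mb
Twitch VOD: 7.148 Mbps × 5460 s = 39028.1 Mb
time-lapse clip: 40.648 Mbps × 120 s = 4877.8 Mb
short film: 11.378 Mbps × 1004 s = 11423.5 Mb
feature film: 20.548 Mbps × 10260 s = 210822.5 Mb
interview recording: 7.958 Mbps × 4860 s = 38675.9 Mb
Total: 312880.4 Mb = 39110.1 MB.
= 39.11 GB.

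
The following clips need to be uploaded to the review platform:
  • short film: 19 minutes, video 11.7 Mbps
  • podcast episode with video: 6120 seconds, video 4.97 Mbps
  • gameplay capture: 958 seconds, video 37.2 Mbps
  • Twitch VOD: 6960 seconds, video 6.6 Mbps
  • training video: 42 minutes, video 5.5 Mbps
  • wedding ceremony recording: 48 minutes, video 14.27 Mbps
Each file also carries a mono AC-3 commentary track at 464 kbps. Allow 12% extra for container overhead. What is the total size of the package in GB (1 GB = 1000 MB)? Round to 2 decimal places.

26.58 GB

Audio: 464 kbps = 0.464 Mbps.
short film: 12.164 Mbps × 1140 s × 1.12 = 15531.0 Mb
podcast episode with video: 5.434 Mbps × 6120 s × 1.12 = 37246.8 Mb
gameplay capture: 37.664 Mbps × 958 s × 1.12 = 40412.0 Mb
Twitch VOD: 7.064 Mbps × 6960 s × 1.12 = 55065.3 Mb
training video: 5.964 Mbps × 2520 s × 1.12 = 16832.8 Mb
wedding ceremony recording: 14.734 Mbps × 2880 s × 1.12 = 47526.0 Mb
Total: 212613.8 Mb = 26576.7 MB.
= 26.58 GB.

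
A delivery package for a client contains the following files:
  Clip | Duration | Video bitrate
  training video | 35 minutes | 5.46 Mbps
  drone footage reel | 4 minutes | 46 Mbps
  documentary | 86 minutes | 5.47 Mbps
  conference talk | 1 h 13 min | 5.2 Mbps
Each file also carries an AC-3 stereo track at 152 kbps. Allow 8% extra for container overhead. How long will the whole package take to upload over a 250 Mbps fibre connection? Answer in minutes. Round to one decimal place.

Audio: 152 kbps = 0.152 Mbps.
training video: 5.612 Mbps × 2100 s × 1.08 = 12728.0 Mb
drone footage reel: 46.152 Mbps × 240 s × 1.08 = 11962.6 Mb
documentary: 5.622 Mbps × 5160 s × 1.08 = 31330.3 Mb
conference talk: 5.352 Mbps × 4380 s × 1.08 = 25317.1 Mb
Total: 81338.0 Mb = 10167.2 MB.
At 250 Mbps: 81338.0 / 250 = 325 s ≈ 5.42 minutes.

5.4 minutes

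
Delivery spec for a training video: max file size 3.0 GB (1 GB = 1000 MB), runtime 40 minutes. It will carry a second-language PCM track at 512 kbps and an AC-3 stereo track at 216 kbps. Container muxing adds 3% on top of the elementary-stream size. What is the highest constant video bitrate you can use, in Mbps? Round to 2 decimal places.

Budget: 3.0 GB = 24000.0 Mb.
Stream payload after overhead: 24000.0 / 1.03 = 23301.0 Mb.
40 min = 2400 s
Total bitrate budget: 23301.0 Mb / 2400 s = 9.709 Mbps.
Audio total: 512 + 216 = 728 kbps = 0.728 Mbps.
Video: 9.709 − 0.728 = 8.981 Mbps.

8.98 Mbps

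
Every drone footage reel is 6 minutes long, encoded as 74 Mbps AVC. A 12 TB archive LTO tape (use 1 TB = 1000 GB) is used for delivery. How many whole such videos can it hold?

3603

6 min = 360 s
Per item: 74.000 Mbps × 360 s = 26,640 Mb = 3,330 MB.
Capacity: 12 TB = 96,000,000 Mb; 3603.60 items → 3603 complete.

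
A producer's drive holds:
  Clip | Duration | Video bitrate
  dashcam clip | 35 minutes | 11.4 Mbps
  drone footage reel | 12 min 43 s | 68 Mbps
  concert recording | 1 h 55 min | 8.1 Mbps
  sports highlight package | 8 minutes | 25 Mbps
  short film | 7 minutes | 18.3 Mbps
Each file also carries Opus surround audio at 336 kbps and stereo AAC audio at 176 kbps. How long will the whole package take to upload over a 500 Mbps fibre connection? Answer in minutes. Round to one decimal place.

5.2 minutes

Audio total: 336 + 176 = 512 kbps = 0.512 Mbps.
dashcam clip: 11.912 Mbps × 2100 s = 25015.2 Mb
drone footage reel: 68.512 Mbps × 763 s = 52274.7 Mb
concert recording: 8.612 Mbps × 6900 s = 59422.8 Mb
sports highlight package: 25.512 Mbps × 480 s = 12245.8 Mb
short film: 18.812 Mbps × 420 s = 7901.0 Mb
Total: 156859.5 Mb = 19607.4 MB.
At 500 Mbps: 156859.5 / 500 = 314 s ≈ 5.23 minutes.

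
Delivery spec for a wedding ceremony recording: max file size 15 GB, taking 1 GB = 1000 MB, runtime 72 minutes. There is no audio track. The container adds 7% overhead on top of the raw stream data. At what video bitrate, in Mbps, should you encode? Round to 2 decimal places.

25.96 Mbps

Budget: 15 GB = 120000.0 Mb.
Stream payload after overhead: 120000.0 / 1.07 = 112149.5 Mb.
72 min = 4320 s
Total bitrate budget: 112149.5 Mb / 4320 s = 25.961 Mbps.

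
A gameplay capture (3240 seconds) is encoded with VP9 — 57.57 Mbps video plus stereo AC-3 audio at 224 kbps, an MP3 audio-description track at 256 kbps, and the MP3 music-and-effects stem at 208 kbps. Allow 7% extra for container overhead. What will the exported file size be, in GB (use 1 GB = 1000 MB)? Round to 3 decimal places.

25.246 GB

Audio total: 224 + 256 + 208 = 688 kbps = 0.688 Mbps.
Total bitrate: 57.57 + 0.688 = 58.258 Mbps.
Stream data: 58.258 Mbps × 3240 s = 188755.9 Mb.
With 7% container overhead: ×1.07.
201,969 Mb ÷ 8 = 25,246 MB → 25.25 GB.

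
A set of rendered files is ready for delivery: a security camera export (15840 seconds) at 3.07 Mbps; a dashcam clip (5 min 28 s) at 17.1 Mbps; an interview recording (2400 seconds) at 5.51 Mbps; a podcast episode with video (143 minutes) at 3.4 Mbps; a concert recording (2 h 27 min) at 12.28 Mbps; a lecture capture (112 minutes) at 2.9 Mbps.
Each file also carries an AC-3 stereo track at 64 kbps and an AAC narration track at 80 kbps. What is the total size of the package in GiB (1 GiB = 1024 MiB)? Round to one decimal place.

Audio total: 64 + 80 = 144 kbps = 0.144 Mbps.
security camera export: 3.214 Mbps × 15840 s = 50909.8 Mb
dashcam clip: 17.244 Mbps × 328 s = 5656.0 Mb
interview recording: 5.654 Mbps × 2400 s = 13569.6 Mb
podcast episode with video: 3.544 Mbps × 8580 s = 30407.5 Mb
concert recording: 12.424 Mbps × 8820 s = 109579.7 Mb
lecture capture: 3.044 Mbps × 6720 s = 20455.7 Mb
Total: 230578.3 Mb = 28822.3 MB.
= 26.84 GiB.

26.8 GiB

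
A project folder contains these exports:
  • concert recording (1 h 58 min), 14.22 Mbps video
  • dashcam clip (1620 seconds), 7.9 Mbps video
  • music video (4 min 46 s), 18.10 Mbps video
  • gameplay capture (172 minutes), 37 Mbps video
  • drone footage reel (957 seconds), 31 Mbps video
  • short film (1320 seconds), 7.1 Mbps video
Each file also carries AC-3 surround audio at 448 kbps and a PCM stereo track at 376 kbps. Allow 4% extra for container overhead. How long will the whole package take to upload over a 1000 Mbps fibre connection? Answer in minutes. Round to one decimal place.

Audio total: 448 + 376 = 824 kbps = 0.824 Mbps.
concert recording: 15.044 Mbps × 7080 s × 1.04 = 110772.0 Mb
dashcam clip: 8.724 Mbps × 1620 s × 1.04 = 14698.2 Mb
music video: 18.924 Mbps × 286 s × 1.04 = 5628.8 Mb
gameplay capture: 37.824 Mbps × 10320 s × 1.04 = 405957.4 Mb
drone footage reel: 31.824 Mbps × 957 s × 1.04 = 31673.8 Mb
short film: 7.924 Mbps × 1320 s × 1.04 = 10878.1 Mb
Total: 579608.2 Mb = 72451.0 MB.
At 1000 Mbps: 579608.2 / 1000 = 580 s ≈ 9.66 minutes.

9.7 minutes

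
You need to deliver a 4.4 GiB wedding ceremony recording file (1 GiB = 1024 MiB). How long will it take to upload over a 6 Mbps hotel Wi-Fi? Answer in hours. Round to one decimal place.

1.7 hours

File: 4.4 GiB = 37795.7 Mb.
At 6 Mbps: 37795.7 / 6 = 6299.3 s ≈ 1.75 hours.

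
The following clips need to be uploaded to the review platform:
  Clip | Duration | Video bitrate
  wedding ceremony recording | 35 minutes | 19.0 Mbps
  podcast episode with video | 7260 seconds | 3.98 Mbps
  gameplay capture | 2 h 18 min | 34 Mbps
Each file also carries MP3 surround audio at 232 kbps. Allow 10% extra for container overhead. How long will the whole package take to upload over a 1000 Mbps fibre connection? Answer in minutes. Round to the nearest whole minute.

6 minutes

Audio: 232 kbps = 0.232 Mbps.
wedding ceremony recording: 19.232 Mbps × 2100 s × 1.10 = 44425.9 Mb
podcast episode with video: 4.212 Mbps × 7260 s × 1.10 = 33637.0 Mb
gameplay capture: 34.232 Mbps × 8280 s × 1.10 = 311785.1 Mb
Total: 389848.0 Mb = 48731.0 MB.
At 1000 Mbps: 389848.0 / 1000 = 390 s ≈ 6.5 minutes.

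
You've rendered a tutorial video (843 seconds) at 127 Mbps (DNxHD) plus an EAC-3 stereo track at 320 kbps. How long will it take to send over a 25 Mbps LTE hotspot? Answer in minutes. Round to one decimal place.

Audio: 320 kbps = 0.320 Mbps.
Total bitrate: 127.320 Mbps.
File: 127.320 Mbps × 843 s = 107330.8 Mb.
At 25 Mbps: 107330.8 / 25 = 4293.2 s ≈ 71.6 minutes.

71.6 minutes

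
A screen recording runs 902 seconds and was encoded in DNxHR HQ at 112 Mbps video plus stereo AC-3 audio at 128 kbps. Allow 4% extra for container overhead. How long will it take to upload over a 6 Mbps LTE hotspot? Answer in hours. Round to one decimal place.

Audio: 128 kbps = 0.128 Mbps.
Total bitrate: 112.128 Mbps.
File: 112.128 Mbps × 902 s = 101139.5 Mb.
With 4% container overhead: ×1.04. → 105185.0 Mb.
At 6 Mbps: 105185.0 / 6 = 17530.8 s ≈ 4.87 hours.

4.9 hours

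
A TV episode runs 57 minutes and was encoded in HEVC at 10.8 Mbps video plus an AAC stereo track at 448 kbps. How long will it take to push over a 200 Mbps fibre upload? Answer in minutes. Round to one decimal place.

3.2 minutes

57 min = 3420 s
Audio: 448 kbps = 0.448 Mbps.
Total bitrate: 11.248 Mbps.
File: 11.248 Mbps × 3420 s = 38468.2 Mb.
At 200 Mbps: 38468.2 / 200 = 192.3 s ≈ 3.21 minutes.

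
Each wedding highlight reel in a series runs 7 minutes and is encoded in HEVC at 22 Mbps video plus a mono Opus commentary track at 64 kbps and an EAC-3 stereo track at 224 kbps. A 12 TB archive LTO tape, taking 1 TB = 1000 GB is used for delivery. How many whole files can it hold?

7 min = 420 s
Audio total: 64 + 224 = 288 kbps = 0.288 Mbps.
Total bitrate: 22.288 Mbps.
Per item: 22.288 Mbps × 420 s = 9,361 Mb = 1,170 MB.
Capacity: 12 TB = 96,000,000 Mb; 10255.36 items → 10255 complete.

10255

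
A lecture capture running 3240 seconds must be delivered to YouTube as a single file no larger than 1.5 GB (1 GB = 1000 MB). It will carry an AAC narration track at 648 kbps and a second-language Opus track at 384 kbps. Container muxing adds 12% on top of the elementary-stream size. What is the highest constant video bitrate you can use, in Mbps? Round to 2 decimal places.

2.27 Mbps

Budget: 1.5 GB = 12000.0 Mb.
Stream payload after overhead: 12000.0 / 1.12 = 10714.3 Mb.
Total bitrate budget: 10714.3 Mb / 3240 s = 3.307 Mbps.
Audio total: 648 + 384 = 1032 kbps = 1.032 Mbps.
Video: 3.307 − 1.032 = 2.275 Mbps.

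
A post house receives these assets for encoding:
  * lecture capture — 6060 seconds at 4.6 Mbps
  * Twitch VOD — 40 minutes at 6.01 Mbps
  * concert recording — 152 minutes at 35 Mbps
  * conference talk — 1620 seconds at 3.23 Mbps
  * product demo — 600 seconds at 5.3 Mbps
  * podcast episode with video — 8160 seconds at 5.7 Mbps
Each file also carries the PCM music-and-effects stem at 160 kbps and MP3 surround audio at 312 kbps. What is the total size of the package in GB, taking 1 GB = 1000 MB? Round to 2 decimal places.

53.70 GB

Audio total: 160 + 312 = 472 kbps = 0.472 Mbps.
lecture capture: 5.072 Mbps × 6060 s = 30736.3 Mb
Twitch VOD: 6.482 Mbps × 2400 s = 15556.8 Mb
concert recording: 35.472 Mbps × 9120 s = 323504.6 Mb
conference talk: 3.702 Mbps × 1620 s = 5997.2 Mb
product demo: 5.772 Mbps × 600 s = 3463.2 Mb
podcast episode with video: 6.172 Mbps × 8160 s = 50363.5 Mb
Total: 429621.7 Mb = 53702.7 MB.
= 53.70 GB.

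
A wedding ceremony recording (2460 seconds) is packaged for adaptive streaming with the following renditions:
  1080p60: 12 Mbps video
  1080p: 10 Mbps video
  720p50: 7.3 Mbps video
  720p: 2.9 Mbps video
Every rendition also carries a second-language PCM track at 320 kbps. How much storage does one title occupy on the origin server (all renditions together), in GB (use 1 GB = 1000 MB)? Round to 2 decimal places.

Audio: 320 kbps = 0.320 Mbps.
Sum of rendition bitrates: (12+0.320) + (10+0.320) + (7.3+0.320) + (2.9+0.320) = 33.480 Mbps.
× 2460 s = 82,361 Mb = 10,295 MB = 10.30 GB.

10.30 GB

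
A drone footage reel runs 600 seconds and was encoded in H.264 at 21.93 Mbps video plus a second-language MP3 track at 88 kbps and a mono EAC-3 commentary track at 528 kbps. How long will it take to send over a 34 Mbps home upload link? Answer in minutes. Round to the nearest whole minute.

Audio total: 88 + 528 = 616 kbps = 0.616 Mbps.
Total bitrate: 22.546 Mbps.
File: 22.546 Mbps × 600 s = 13527.6 Mb.
At 34 Mbps: 13527.6 / 34 = 397.9 s ≈ 6.63 minutes.

7 minutes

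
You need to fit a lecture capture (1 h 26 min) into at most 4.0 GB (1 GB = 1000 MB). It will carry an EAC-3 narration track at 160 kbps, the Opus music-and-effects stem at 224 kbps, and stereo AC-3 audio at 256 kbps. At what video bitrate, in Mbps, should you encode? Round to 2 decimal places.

5.56 Mbps

Budget: 4.0 GB = 32000.0 Mb.
1 h 26 min = 86 min = 5160 s
Total bitrate budget: 32000.0 Mb / 5160 s = 6.202 Mbps.
Audio total: 160 + 224 + 256 = 640 kbps = 0.640 Mbps.
Video: 6.202 − 0.640 = 5.562 Mbps.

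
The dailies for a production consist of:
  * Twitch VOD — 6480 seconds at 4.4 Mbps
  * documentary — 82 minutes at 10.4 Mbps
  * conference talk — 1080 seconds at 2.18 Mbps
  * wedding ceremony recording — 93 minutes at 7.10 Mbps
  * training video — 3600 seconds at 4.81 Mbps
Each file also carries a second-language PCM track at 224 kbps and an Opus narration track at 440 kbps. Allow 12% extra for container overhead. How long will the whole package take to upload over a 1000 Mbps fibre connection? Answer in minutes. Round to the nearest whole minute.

Audio total: 224 + 440 = 664 kbps = 0.664 Mbps.
Twitch VOD: 5.064 Mbps × 6480 s × 1.12 = 36752.5 Mb
documentary: 11.064 Mbps × 4920 s × 1.12 = 60967.1 Mb
conference talk: 2.844 Mbps × 1080 s × 1.12 = 3440.1 Mb
wedding ceremony recording: 7.764 Mbps × 5580 s × 1.12 = 48521.9 Mb
training video: 5.474 Mbps × 3600 s × 1.12 = 22071.2 Mb
Total: 171752.7 Mb = 21469.1 MB.
At 1000 Mbps: 171752.7 / 1000 = 172 s ≈ 2.86 minutes.

3 minutes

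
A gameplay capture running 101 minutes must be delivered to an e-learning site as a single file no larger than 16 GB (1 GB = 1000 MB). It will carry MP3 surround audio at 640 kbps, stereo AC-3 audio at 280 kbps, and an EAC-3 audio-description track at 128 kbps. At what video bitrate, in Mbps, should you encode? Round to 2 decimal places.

20.07 Mbps

Budget: 16 GB = 128000.0 Mb.
101 min = 6060 s
Total bitrate budget: 128000.0 Mb / 6060 s = 21.122 Mbps.
Audio total: 640 + 280 + 128 = 1048 kbps = 1.048 Mbps.
Video: 21.122 − 1.048 = 20.074 Mbps.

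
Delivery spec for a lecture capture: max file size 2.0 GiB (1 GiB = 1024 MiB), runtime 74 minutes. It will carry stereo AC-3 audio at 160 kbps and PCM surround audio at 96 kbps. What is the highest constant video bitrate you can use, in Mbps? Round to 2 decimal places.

3.61 Mbps

Budget: 2.0 GiB = 17179.9 Mb.
74 min = 4440 s
Total bitrate budget: 17179.9 Mb / 4440 s = 3.869 Mbps.
Audio total: 160 + 96 = 256 kbps = 0.256 Mbps.
Video: 3.869 − 0.256 = 3.613 Mbps.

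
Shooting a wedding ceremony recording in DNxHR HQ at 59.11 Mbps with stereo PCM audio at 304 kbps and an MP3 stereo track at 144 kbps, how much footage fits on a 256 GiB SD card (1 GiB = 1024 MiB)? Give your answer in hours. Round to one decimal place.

Audio total: 304 + 144 = 448 kbps = 0.448 Mbps.
Total bitrate: 59.11 + 0.448 = 59.558 Mbps.
Capacity: 256 GiB = 2,199,023 Mb.
Recording time: 2,199,023 / 59.558 = 36,922 s ≈ 10.3 hours.

10.3 hours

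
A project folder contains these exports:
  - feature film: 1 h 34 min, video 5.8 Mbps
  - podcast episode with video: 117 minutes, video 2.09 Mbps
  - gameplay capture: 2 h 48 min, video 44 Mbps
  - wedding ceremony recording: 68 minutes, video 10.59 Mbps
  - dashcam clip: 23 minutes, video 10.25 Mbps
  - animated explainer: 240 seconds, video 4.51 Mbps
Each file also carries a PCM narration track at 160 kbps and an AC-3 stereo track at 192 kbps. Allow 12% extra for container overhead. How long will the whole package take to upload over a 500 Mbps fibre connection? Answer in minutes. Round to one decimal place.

Audio total: 160 + 192 = 352 kbps = 0.352 Mbps.
feature film: 6.152 Mbps × 5640 s × 1.12 = 38861.0 Mb
podcast episode with video: 2.442 Mbps × 7020 s × 1.12 = 19200.0 Mb
gameplay capture: 44.352 Mbps × 10080 s × 1.12 = 500716.3 Mb
wedding ceremony recording: 10.942 Mbps × 4080 s × 1.12 = 50000.6 Mb
dashcam clip: 10.602 Mbps × 1380 s × 1.12 = 16386.5 Mb
animated explainer: 4.862 Mbps × 240 s × 1.12 = 1306.9 Mb
Total: 626471.2 Mb = 78308.9 MB.
At 500 Mbps: 626471.2 / 500 = 1253 s ≈ 20.9 minutes.

20.9 minutes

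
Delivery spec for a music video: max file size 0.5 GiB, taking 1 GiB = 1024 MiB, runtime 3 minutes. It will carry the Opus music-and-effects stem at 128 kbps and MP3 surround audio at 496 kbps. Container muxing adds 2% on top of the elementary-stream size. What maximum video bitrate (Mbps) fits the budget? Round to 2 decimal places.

22.77 Mbps

Budget: 0.5 GiB = 4295.0 Mb.
Stream payload after overhead: 4295.0 / 1.02 = 4210.8 Mb.
3 min = 180 s
Total bitrate budget: 4210.8 Mb / 180 s = 23.393 Mbps.
Audio total: 128 + 496 = 624 kbps = 0.624 Mbps.
Video: 23.393 − 0.624 = 22.769 Mbps.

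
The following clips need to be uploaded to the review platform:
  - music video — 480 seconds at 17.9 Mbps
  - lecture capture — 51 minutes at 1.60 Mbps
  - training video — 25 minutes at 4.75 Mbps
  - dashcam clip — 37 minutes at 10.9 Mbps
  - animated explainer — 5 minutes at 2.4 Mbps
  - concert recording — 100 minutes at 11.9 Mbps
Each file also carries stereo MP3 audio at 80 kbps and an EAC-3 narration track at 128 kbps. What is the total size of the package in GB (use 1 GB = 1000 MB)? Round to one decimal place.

15.0 GB

Audio total: 80 + 128 = 208 kbps = 0.208 Mbps.
music video: 18.108 Mbps × 480 s = 8691.8 Mb
lecture capture: 1.808 Mbps × 3060 s = 5532.5 Mb
training video: 4.958 Mbps × 1500 s = 7437.0 Mb
dashcam clip: 11.108 Mbps × 2220 s = 24659.8 Mb
animated explainer: 2.608 Mbps × 300 s = 782.4 Mb
concert recording: 12.108 Mbps × 6000 s = 72648.0 Mb
Total: 119751.5 Mb = 14968.9 MB.
= 14.97 GB.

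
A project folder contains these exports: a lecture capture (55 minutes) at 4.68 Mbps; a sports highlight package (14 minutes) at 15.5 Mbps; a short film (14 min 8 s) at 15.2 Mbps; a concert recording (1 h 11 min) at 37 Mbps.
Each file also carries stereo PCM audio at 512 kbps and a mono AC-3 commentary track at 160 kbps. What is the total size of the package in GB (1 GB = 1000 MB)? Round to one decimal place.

25.6 GB

Audio total: 512 + 160 = 672 kbps = 0.672 Mbps.
lecture capture: 5.352 Mbps × 3300 s = 17661.6 Mb
sports highlight package: 16.172 Mbps × 840 s = 13584.5 Mb
short film: 15.872 Mbps × 848 s = 13459.5 Mb
concert recording: 37.672 Mbps × 4260 s = 160482.7 Mb
Total: 205188.3 Mb = 25648.5 MB.
= 25.65 GB.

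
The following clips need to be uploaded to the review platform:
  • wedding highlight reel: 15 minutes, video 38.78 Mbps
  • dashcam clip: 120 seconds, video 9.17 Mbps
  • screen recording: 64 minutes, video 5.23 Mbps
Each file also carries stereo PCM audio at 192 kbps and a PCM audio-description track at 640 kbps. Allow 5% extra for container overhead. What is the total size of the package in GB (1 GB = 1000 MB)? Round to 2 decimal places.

7.89 GB

Audio total: 192 + 640 = 832 kbps = 0.832 Mbps.
wedding highlight reel: 39.612 Mbps × 900 s × 1.05 = 37433.3 Mb
dashcam clip: 10.002 Mbps × 120 s × 1.05 = 1260.3 Mb
screen recording: 6.062 Mbps × 3840 s × 1.05 = 24442.0 Mb
Total: 63135.6 Mb = 7891.9 MB.
= 7.892 GB.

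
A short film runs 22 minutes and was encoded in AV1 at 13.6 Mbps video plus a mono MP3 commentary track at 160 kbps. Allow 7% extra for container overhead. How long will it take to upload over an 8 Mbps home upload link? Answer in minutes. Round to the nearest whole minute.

22 min = 1320 s
Audio: 160 kbps = 0.160 Mbps.
Total bitrate: 13.760 Mbps.
File: 13.760 Mbps × 1320 s = 18163.2 Mb.
With 7% container overhead: ×1.07. → 19434.6 Mb.
At 8 Mbps: 19434.6 / 8 = 2429.3 s ≈ 40.5 minutes.

40 minutes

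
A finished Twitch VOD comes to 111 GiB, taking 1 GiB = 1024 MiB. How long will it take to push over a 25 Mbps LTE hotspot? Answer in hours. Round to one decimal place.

File: 111 GiB = 953482.7 Mb.
At 25 Mbps: 953482.7 / 25 = 38139.3 s ≈ 10.6 hours.

10.6 hours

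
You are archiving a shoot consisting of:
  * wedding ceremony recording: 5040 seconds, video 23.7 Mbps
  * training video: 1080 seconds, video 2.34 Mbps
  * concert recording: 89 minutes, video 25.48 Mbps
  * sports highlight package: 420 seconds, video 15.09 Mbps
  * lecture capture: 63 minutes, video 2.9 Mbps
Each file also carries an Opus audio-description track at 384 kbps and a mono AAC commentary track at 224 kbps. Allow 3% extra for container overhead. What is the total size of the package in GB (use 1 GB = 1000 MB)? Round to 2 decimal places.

36.68 GB

Audio total: 384 + 224 = 608 kbps = 0.608 Mbps.
wedding ceremony recording: 24.308 Mbps × 5040 s × 1.03 = 126187.7 Mb
training video: 2.948 Mbps × 1080 s × 1.03 = 3279.4 Mb
concert recording: 26.088 Mbps × 5340 s × 1.03 = 143489.2 Mb
sports highlight package: 15.698 Mbps × 420 s × 1.03 = 6791.0 Mb
lecture capture: 3.508 Mbps × 3780 s × 1.03 = 13658.0 Mb
Total: 293405.3 Mb = 36675.7 MB.
= 36.68 GB.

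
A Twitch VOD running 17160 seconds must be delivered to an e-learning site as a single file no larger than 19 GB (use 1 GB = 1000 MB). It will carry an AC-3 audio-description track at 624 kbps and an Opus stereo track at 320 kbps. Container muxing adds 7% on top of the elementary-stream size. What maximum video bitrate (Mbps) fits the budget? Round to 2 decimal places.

7.33 Mbps

Budget: 19 GB = 152000.0 Mb.
Stream payload after overhead: 152000.0 / 1.07 = 142056.1 Mb.
Total bitrate budget: 142056.1 Mb / 17160 s = 8.278 Mbps.
Audio total: 624 + 320 = 944 kbps = 0.944 Mbps.
Video: 8.278 − 0.944 = 7.334 Mbps.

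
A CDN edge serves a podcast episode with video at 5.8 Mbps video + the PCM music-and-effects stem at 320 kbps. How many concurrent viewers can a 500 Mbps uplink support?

Audio: 320 kbps = 0.320 Mbps.
Per-viewer media rate: 6.120 Mbps.
500 Mbps = 500.0 Mbps; 500.0 / 6.120 = 81.70 → 81 viewers.

81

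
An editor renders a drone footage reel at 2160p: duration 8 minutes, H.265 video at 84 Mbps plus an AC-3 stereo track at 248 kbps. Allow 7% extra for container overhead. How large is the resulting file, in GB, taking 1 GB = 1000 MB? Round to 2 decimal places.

8 min = 480 s
Audio: 248 kbps = 0.248 Mbps.
Total bitrate: 84 + 0.248 = 84.248 Mbps.
Stream data: 84.248 Mbps × 480 s = 40439.0 Mb.
With 7% container overhead: ×1.07.
43,270 Mb ÷ 8 = 5,409 MB → 5.409 GB.

5.41 GB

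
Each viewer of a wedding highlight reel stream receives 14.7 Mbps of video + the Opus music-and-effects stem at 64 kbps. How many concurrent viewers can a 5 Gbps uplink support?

338

Audio: 64 kbps = 0.064 Mbps.
Per-viewer media rate: 14.764 Mbps.
5 Gbps = 5,000 Mbps; 5,000 / 14.764 = 338.66 → 338 viewers.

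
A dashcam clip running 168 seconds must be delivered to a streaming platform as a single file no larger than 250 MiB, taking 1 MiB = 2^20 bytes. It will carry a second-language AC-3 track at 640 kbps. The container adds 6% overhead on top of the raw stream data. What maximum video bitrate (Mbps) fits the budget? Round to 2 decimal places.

11.14 Mbps

Budget: 250 MiB = 2097.2 Mb.
Stream payload after overhead: 2097.2 / 1.06 = 1978.4 Mb.
Total bitrate budget: 1978.4 Mb / 168 s = 11.776 Mbps.
Audio: 640 kbps = 0.640 Mbps.
Video: 11.776 − 0.640 = 11.136 Mbps.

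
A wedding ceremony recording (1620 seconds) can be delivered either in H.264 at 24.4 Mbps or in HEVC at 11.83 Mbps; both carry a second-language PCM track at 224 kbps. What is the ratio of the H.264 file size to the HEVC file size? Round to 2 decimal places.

2.04

Audio: 224 kbps = 0.224 Mbps.
H.264: 24.624 Mbps × 1620 s = 39890.9 Mb = 4.986 GB.
HEVC: 12.054 Mbps × 1620 s = 19527.5 Mb = 2.441 GB.
Ratio: 4.986 / 2.441 = 2.043.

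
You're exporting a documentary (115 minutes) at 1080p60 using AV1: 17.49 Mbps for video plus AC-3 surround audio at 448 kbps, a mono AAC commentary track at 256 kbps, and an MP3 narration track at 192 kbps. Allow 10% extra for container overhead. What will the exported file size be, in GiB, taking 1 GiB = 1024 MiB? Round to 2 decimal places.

16.25 GiB

115 min = 6900 s
Audio total: 448 + 256 + 192 = 896 kbps = 0.896 Mbps.
Total bitrate: 17.49 + 0.896 = 18.386 Mbps.
Stream data: 18.386 Mbps × 6900 s = 126863.4 Mb.
With 10% container overhead: ×1.10.
139,550 Mb = 17,443,717,500 bytes ÷ 1,073,741,824 = 16.25 GiB.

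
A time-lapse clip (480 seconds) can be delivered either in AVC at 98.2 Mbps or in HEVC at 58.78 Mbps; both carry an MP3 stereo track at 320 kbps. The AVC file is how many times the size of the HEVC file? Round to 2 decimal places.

1.67

Audio: 320 kbps = 0.320 Mbps.
AVC: 98.520 Mbps × 480 s = 47289.6 Mb = 5.911 GB.
HEVC: 59.100 Mbps × 480 s = 28368.0 Mb = 3.546 GB.
Ratio: 5.911 / 3.546 = 1.667.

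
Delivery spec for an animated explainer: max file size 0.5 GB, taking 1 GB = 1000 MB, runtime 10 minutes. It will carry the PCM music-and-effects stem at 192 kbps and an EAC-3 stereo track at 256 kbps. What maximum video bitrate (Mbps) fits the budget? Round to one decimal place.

6.2 Mbps

Budget: 0.5 GB = 4000.0 Mb.
10 min = 600 s
Total bitrate budget: 4000.0 Mb / 600 s = 6.667 Mbps.
Audio total: 192 + 256 = 448 kbps = 0.448 Mbps.
Video: 6.667 − 0.448 = 6.219 Mbps.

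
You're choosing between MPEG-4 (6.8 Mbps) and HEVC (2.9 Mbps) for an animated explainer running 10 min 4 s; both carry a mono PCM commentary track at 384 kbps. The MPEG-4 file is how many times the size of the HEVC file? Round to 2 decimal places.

10 min 4 s = 604 s
Audio: 384 kbps = 0.384 Mbps.
MPEG-4: 7.184 Mbps × 604 s = 4339.1 Mb = 0.542 GB.
HEVC: 3.284 Mbps × 604 s = 1983.5 Mb = 0.248 GB.
Ratio: 0.542 / 0.248 = 2.188.

2.19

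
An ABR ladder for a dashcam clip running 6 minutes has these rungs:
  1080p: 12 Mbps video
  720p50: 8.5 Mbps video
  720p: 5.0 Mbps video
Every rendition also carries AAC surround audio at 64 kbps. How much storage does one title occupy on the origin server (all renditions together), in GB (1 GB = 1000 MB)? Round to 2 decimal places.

1.16 GB

6 min = 360 s
Audio: 64 kbps = 0.064 Mbps.
Sum of rendition bitrates: (12+0.064) + (8.5+0.064) + (5.0+0.064) = 25.692 Mbps.
× 360 s = 9,249 Mb = 1,156 MB = 1.156 GB.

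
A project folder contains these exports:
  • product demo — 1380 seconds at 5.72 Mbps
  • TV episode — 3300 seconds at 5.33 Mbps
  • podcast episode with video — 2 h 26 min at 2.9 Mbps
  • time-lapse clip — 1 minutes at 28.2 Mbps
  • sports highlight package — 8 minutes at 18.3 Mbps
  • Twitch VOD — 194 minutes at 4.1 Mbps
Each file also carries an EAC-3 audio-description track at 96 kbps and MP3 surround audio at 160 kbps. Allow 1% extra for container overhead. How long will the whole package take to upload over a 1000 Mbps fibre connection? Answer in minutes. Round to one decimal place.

Audio total: 96 + 160 = 256 kbps = 0.256 Mbps.
product demo: 5.976 Mbps × 1380 s × 1.01 = 8329.3 Mb
TV episode: 5.586 Mbps × 3300 s × 1.01 = 18618.1 Mb
podcast episode with video: 3.156 Mbps × 8760 s × 1.01 = 27923.0 Mb
time-lapse clip: 28.456 Mbps × 60 s × 1.01 = 1724.4 Mb
sports highlight package: 18.556 Mbps × 480 s × 1.01 = 8995.9 Mb
Twitch VOD: 4.356 Mbps × 11640 s × 1.01 = 51210.9 Mb
Total: 116801.8 Mb = 14600.2 MB.
At 1000 Mbps: 116801.8 / 1000 = 117 s ≈ 1.95 minutes.

1.9 minutes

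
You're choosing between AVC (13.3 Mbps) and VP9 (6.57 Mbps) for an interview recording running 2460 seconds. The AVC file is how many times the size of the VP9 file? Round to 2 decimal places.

2.02

AVC: 13.300 Mbps × 2460 s = 32718.0 Mb = 3.809 GiB.
VP9: 6.570 Mbps × 2460 s = 16162.2 Mb = 1.882 GiB.
Ratio: 3.809 / 1.882 = 2.024.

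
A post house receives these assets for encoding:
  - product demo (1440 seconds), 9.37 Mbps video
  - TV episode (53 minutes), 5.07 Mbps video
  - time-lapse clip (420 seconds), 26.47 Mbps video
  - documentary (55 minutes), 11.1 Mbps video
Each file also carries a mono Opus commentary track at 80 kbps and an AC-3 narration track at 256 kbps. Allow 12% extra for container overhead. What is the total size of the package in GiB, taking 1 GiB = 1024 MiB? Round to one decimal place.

10.5 GiB

Audio total: 80 + 256 = 336 kbps = 0.336 Mbps.
product demo: 9.706 Mbps × 1440 s × 1.12 = 15653.8 Mb
TV episode: 5.406 Mbps × 3180 s × 1.12 = 19254.0 Mb
time-lapse clip: 26.806 Mbps × 420 s × 1.12 = 12609.5 Mb
documentary: 11.436 Mbps × 3300 s × 1.12 = 42267.5 Mb
Total: 89784.8 Mb = 11223.1 MB.
= 10.45 GiB.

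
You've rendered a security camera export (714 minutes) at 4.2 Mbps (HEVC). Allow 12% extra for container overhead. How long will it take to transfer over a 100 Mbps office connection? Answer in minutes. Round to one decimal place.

33.6 minutes

714 min = 42840 s
File: 4.200 Mbps × 42840 s = 179928.0 Mb.
With 12% container overhead: ×1.12. → 201519.4 Mb.
At 100 Mbps: 201519.4 / 100 = 2015.2 s ≈ 33.6 minutes.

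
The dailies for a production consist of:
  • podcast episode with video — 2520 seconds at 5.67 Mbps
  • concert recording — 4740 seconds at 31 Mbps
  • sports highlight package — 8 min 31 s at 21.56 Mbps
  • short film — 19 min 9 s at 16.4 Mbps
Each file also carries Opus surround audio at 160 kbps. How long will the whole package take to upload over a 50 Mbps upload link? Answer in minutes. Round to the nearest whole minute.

64 minutes

Audio: 160 kbps = 0.160 Mbps.
podcast episode with video: 5.830 Mbps × 2520 s = 14691.6 Mb
concert recording: 31.160 Mbps × 4740 s = 147698.4 Mb
sports highlight package: 21.720 Mbps × 511 s = 11098.9 Mb
short film: 16.560 Mbps × 1149 s = 19027.4 Mb
Total: 192516.4 Mb = 24064.5 MB.
At 50 Mbps: 192516.4 / 50 = 3850 s ≈ 64.2 minutes.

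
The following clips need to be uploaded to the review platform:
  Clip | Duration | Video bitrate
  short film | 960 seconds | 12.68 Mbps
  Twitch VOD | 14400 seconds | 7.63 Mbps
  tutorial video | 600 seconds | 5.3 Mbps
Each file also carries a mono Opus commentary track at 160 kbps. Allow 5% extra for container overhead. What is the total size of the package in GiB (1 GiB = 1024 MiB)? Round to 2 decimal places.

15.62 GiB

Audio: 160 kbps = 0.160 Mbps.
short film: 12.840 Mbps × 960 s × 1.05 = 12942.7 Mb
Twitch VOD: 7.790 Mbps × 14400 s × 1.05 = 117784.8 Mb
tutorial video: 5.460 Mbps × 600 s × 1.05 = 3439.8 Mb
Total: 134167.3 Mb = 16770.9 MB.
= 15.62 GiB.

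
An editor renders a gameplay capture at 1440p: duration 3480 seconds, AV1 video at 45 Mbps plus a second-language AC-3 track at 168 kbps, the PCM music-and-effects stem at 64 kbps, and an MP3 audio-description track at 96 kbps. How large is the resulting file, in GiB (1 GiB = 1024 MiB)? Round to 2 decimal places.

18.36 GiB

Audio total: 168 + 64 + 96 = 328 kbps = 0.328 Mbps.
Total bitrate: 45 + 0.328 = 45.328 Mbps.
Stream data: 45.328 Mbps × 3480 s = 157741.4 Mb.
157,741 Mb = 19,717,680,000 bytes ÷ 1,073,741,824 = 18.36 GiB.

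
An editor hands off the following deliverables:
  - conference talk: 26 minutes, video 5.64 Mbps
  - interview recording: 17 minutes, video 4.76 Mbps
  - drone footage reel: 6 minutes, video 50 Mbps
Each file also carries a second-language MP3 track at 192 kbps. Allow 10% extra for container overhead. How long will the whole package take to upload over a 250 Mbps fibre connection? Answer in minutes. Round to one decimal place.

2.4 minutes

Audio: 192 kbps = 0.192 Mbps.
conference talk: 5.832 Mbps × 1560 s × 1.10 = 10007.7 Mb
interview recording: 4.952 Mbps × 1020 s × 1.10 = 5556.1 Mb
drone footage reel: 50.192 Mbps × 360 s × 1.10 = 19876.0 Mb
Total: 35439.9 Mb = 4430.0 MB.
At 250 Mbps: 35439.9 / 250 = 142 s ≈ 2.36 minutes.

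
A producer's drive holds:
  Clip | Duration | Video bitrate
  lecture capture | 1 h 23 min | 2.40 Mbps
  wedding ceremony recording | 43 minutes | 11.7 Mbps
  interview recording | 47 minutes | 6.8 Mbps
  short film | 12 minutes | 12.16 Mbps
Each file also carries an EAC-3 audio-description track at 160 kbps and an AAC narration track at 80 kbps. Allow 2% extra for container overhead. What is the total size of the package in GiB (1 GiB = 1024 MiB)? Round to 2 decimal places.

8.64 GiB

Audio total: 160 + 80 = 240 kbps = 0.240 Mbps.
lecture capture: 2.640 Mbps × 4980 s × 1.02 = 13410.1 Mb
wedding ceremony recording: 11.940 Mbps × 2580 s × 1.02 = 31421.3 Mb
interview recording: 7.040 Mbps × 2820 s × 1.02 = 20249.9 Mb
short film: 12.400 Mbps × 720 s × 1.02 = 9106.6 Mb
Total: 74187.9 Mb = 9273.5 MB.
= 8.637 GiB.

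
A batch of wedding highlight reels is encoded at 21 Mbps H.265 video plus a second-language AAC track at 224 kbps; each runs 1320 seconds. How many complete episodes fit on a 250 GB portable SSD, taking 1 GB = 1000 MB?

71

Audio: 224 kbps = 0.224 Mbps.
Total bitrate: 21.224 Mbps.
Per item: 21.224 Mbps × 1320 s = 28,016 Mb = 3,502 MB.
Capacity: 250 GB = 2,000,000 Mb; 71.39 items → 71 complete.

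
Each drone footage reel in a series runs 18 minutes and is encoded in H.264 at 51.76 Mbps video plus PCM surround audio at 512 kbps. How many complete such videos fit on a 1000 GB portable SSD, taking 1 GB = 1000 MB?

18 min = 1080 s
Audio: 512 kbps = 0.512 Mbps.
Total bitrate: 52.272 Mbps.
Per item: 52.272 Mbps × 1080 s = 56,454 Mb = 7,057 MB.
Capacity: 1000 GB = 8,000,000 Mb; 141.71 items → 141 complete.

141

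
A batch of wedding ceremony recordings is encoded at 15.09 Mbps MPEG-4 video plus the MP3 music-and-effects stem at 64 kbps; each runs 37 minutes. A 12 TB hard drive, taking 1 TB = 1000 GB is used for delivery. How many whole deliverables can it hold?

37 min = 2220 s
Audio: 64 kbps = 0.064 Mbps.
Total bitrate: 15.154 Mbps.
Per item: 15.154 Mbps × 2220 s = 33,642 Mb = 4,205 MB.
Capacity: 12 TB = 96,000,000 Mb; 2853.59 items → 2853 complete.

2853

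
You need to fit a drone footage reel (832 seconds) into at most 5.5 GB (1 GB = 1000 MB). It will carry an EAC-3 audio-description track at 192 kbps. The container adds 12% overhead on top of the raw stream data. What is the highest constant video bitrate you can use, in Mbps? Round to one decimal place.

47.0 Mbps

Budget: 5.5 GB = 44000.0 Mb.
Stream payload after overhead: 44000.0 / 1.12 = 39285.7 Mb.
Total bitrate budget: 39285.7 Mb / 832 s = 47.218 Mbps.
Audio: 192 kbps = 0.192 Mbps.
Video: 47.218 − 0.192 = 47.026 Mbps.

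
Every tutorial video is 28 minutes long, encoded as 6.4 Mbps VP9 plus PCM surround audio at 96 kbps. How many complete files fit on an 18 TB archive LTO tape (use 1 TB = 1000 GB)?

28 min = 1680 s
Audio: 96 kbps = 0.096 Mbps.
Total bitrate: 6.496 Mbps.
Per item: 6.496 Mbps × 1680 s = 10,913 Mb = 1,364 MB.
Capacity: 18 TB = 144,000,000 Mb; 13194.93 items → 13194 complete.

13194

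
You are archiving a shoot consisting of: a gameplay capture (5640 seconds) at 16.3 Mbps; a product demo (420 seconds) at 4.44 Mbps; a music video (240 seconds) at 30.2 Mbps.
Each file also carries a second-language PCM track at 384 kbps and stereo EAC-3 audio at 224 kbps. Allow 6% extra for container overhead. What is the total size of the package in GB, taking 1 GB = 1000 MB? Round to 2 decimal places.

13.90 GB

Audio total: 384 + 224 = 608 kbps = 0.608 Mbps.
gameplay capture: 16.908 Mbps × 5640 s × 1.06 = 101082.8 Mb
product demo: 5.048 Mbps × 420 s × 1.06 = 2247.4 Mb
music video: 30.808 Mbps × 240 s × 1.06 = 7837.6 Mb
Total: 111167.7 Mb = 13896.0 MB.
= 13.90 GB.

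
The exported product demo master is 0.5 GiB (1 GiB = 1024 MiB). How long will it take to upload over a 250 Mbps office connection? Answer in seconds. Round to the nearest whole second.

File: 0.5 GiB = 4295.0 Mb.
At 250 Mbps: 4295.0 / 250 = 17.2 s ≈ 17.2 seconds.

17 seconds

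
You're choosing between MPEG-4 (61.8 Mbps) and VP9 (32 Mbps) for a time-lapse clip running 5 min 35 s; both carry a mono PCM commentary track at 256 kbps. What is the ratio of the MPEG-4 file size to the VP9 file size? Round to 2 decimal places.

1.92

5 min 35 s = 335 s
Audio: 256 kbps = 0.256 Mbps.
MPEG-4: 62.056 Mbps × 335 s = 20788.8 Mb = 2.599 GB.
VP9: 32.256 Mbps × 335 s = 10805.8 Mb = 1.351 GB.
Ratio: 2.599 / 1.351 = 1.924.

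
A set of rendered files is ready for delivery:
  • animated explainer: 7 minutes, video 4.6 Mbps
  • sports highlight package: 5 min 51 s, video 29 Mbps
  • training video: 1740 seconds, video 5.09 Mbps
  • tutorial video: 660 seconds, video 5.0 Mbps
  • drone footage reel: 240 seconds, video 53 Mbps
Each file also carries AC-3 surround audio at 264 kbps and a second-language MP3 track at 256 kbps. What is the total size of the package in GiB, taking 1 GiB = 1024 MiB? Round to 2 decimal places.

4.51 GiB

Audio total: 264 + 256 = 520 kbps = 0.520 Mbps.
animated explainer: 5.120 Mbps × 420 s = 2150.4 Mb
sports highlight package: 29.520 Mbps × 351 s = 10361.5 Mb
training video: 5.610 Mbps × 1740 s = 9761.4 Mb
tutorial video: 5.520 Mbps × 660 s = 3643.2 Mb
drone footage reel: 53.520 Mbps × 240 s = 12844.8 Mb
Total: 38761.3 Mb = 4845.2 MB.
= 4.512 GiB.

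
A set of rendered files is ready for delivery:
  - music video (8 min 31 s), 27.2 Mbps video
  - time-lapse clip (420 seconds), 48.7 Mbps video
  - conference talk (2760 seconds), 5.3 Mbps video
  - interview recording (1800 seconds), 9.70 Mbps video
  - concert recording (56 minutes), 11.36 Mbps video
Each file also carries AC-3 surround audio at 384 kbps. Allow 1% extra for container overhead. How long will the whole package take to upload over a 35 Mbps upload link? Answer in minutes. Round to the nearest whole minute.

52 minutes

Audio: 384 kbps = 0.384 Mbps.
music video: 27.584 Mbps × 511 s × 1.01 = 14236.4 Mb
time-lapse clip: 49.084 Mbps × 420 s × 1.01 = 20821.4 Mb
conference talk: 5.684 Mbps × 2760 s × 1.01 = 15844.7 Mb
interview recording: 10.084 Mbps × 1800 s × 1.01 = 18332.7 Mb
concert recording: 11.744 Mbps × 3360 s × 1.01 = 39854.4 Mb
Total: 109089.7 Mb = 13636.2 MB.
At 35 Mbps: 109089.7 / 35 = 3117 s ≈ 51.9 minutes.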